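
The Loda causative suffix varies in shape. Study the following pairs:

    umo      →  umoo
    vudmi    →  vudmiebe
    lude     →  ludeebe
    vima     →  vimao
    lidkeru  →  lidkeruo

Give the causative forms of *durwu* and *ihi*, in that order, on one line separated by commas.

Looking at the last vowel of each stem: -ebe when the last vowel of the stem is a front vowel (*vudmi*, *lude*); -o when the last vowel of the stem is a back vowel (*umo*, *vima*, *lidkeru*).
The last vowel of *durwu* is /u/, which is a back vowel, so the suffix is -o, giving *durwuo*.
The last vowel of *ihi* is /i/, which is a front vowel, so the suffix is -ebe, giving *ihiebe*.

durwuo, ihiebe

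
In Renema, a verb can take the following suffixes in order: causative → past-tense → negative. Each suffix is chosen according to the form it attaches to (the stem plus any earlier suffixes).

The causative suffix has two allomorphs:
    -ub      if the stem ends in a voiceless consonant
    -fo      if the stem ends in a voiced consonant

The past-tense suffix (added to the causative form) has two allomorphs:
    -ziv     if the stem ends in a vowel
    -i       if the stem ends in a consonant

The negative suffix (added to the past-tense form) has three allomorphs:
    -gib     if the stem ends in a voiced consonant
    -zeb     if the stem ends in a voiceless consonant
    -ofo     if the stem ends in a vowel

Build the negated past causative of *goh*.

gohubiofo

Since the final consonant of *goh* is /h/ (voiceless), it takes -ub, giving *gohub*.
Since the final sound of the causative form *gohub* is /b/ (a consonant), it takes -i, giving *gohubi*.
The past-tense form *gohubi* — final sound /i/ (a vowel) → -ofo → *gohubiofo*.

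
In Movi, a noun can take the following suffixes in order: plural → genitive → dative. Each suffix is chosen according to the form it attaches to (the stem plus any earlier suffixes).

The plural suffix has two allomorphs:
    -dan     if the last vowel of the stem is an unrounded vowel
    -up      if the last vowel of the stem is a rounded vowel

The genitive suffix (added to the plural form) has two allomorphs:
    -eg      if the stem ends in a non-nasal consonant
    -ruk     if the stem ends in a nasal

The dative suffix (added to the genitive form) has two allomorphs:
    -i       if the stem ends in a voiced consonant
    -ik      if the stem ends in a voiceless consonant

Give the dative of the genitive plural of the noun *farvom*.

Since the last vowel of *farvom* is /o/ (a rounded vowel), it takes -up, giving *farvomup*.
The plural form *farvomup*: final consonant = /p/, non-nasal → -eg → *farvomupeg*.
Since the final consonant of the genitive form *farvomupeg* is /g/ (voiced), it takes -i, giving *farvomupegi*.

farvomupegi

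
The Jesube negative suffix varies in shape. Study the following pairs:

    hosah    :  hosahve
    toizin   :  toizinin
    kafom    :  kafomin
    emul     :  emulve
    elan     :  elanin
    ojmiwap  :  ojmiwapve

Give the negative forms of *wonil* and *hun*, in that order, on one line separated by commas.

wonilve, hunin

The suffix is conditioned by the final consonant: -in when the stem ends in a nasal (*toizin*, *kafom*, *elan*); -ve when the stem ends in a non-nasal consonant (*hosah*, *emul*, *ojmiwap*).
*wonil* — final consonant /l/ (non-nasal) → -ve → *wonilve*.
The final consonant of *hun* is /n/, which is a nasal, so the suffix is -in, giving *hunin*.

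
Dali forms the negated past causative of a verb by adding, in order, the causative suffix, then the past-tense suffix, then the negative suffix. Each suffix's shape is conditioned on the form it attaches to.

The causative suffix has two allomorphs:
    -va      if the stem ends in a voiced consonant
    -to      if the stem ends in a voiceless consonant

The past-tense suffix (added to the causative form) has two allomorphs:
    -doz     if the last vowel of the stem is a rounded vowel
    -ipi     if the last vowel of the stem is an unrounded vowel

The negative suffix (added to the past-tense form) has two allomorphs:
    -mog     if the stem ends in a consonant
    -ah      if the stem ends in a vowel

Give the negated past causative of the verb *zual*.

zualvaipiah

*zual*: final consonant = /l/, voiced → -va → *zualva*.
The causative form *zualva*: last vowel = /a/, an unrounded vowel → -ipi → *zualvaipi*.
The past-tense form *zualvaipi*: final sound = /i/, a vowel → -ah → *zualvaipiah*.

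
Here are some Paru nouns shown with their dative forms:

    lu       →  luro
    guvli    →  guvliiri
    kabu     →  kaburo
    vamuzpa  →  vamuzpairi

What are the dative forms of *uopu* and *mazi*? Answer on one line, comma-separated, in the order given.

The pattern is rounding harmony: -ro when the last vowel of the stem is a rounded vowel (*lu*, *kabu*); -iri when the last vowel of the stem is an unrounded vowel (*guvli*, *vamuzpa*).
Since the last vowel of *uopu* is /u/ (a rounded vowel), it takes -ro, giving *uopuro*.
The last vowel of *mazi* is /i/, which is an unrounded vowel, so the suffix is -iri, giving *maziiri*.

uopuro, maziiri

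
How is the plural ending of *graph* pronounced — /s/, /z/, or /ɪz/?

/s/

The stem *graph* ends in a voiceless non-sibilant consonant.
The plural suffix surfaces as /ɪz/ after sibilants, /s/ after other voiceless consonants, and /z/ after other voiced sounds.
So the plural -s on *graph* is pronounced /s/.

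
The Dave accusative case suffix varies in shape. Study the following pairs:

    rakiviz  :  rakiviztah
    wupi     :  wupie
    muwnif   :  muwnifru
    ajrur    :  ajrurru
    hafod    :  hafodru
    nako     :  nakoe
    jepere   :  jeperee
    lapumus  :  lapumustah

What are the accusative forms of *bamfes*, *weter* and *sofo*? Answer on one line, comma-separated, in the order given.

The suffix is conditioned by the final sound: -tah when the stem ends in a sibilant (*rakiviz*, *lapumus*); -ru when the stem ends in a non-sibilant consonant (*muwnif*, *ajrur*, *hafod*); -e when the stem ends in a vowel (*wupi*, *nako*, *jepere*).
The final sound of *bamfes* is /s/, which is a sibilant, so the suffix is -tah, giving *bamfestah*.
The final sound of *weter* is /r/, which is a non-sibilant consonant, so the suffix is -ru, giving *weterru*.
*sofo* — final sound /o/ (a vowel) → -e → *sofoe*.

bamfestah, weterru, sofoe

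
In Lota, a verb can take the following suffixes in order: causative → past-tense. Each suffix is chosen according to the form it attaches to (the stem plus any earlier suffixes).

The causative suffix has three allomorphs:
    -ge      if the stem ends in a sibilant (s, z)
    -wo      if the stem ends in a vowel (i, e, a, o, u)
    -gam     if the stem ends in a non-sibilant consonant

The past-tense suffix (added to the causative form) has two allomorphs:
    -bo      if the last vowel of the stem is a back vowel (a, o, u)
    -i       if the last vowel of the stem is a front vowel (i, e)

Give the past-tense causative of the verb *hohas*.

hohasgei

*hohas* — final sound /s/ (a sibilant) → -ge → *hohasge*.
The last vowel of the causative form *hohasge* is /e/, which is a front vowel, so the past-tense suffix is -i, giving *hohasgei*.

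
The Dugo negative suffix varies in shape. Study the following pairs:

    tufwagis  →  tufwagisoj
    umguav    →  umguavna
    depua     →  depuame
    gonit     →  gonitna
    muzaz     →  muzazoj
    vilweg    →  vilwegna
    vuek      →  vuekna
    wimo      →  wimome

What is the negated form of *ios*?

iosoj

The pattern is sibilance of the final sound: -oj when the stem ends in a sibilant (*tufwagis*, *muzaz*); -na when the stem ends in a non-sibilant consonant (*umguav*, *gonit*, *vilweg*, *vuek*); -me when the stem ends in a vowel (*depua*, *wimo*).
The final sound of *ios* is /s/, which is a sibilant, so the suffix is -oj, giving *iosoj*.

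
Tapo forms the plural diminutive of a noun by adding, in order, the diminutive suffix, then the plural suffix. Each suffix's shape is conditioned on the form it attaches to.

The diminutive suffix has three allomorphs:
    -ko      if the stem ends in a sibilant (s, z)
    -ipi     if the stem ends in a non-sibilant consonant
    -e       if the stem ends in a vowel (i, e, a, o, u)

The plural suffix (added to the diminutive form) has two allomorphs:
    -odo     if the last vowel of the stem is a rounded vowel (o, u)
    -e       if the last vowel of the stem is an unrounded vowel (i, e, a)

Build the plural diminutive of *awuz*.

Since the final sound of *awuz* is /z/ (a sibilant), it takes -ko, giving *awuzko*.
The last vowel of the diminutive form *awuzko* is /o/, which is a rounded vowel, so the plural suffix is -odo, giving *awuzkoodo*.

awuzkoodo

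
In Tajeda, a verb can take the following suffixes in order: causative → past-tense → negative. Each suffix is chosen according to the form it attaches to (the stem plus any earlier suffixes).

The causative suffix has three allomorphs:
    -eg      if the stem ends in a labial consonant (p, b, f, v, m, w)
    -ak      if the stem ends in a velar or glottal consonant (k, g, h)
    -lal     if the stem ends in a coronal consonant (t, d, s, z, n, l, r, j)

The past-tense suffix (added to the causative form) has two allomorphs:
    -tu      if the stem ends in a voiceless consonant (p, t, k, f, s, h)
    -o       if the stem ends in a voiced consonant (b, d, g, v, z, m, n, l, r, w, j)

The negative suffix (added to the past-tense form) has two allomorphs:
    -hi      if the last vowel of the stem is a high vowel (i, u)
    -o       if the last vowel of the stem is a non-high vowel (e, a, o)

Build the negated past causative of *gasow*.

*gasow* — final consonant /w/ (labial) → -eg → *gasoweg*.
The causative form *gasoweg*: final consonant = /g/, voiced → -o → *gasowego*.
The last vowel of the past-tense form *gasowego* is /o/, which is a non-high vowel, so the negative suffix is -o, giving *gasowegoo*.

gasowegoo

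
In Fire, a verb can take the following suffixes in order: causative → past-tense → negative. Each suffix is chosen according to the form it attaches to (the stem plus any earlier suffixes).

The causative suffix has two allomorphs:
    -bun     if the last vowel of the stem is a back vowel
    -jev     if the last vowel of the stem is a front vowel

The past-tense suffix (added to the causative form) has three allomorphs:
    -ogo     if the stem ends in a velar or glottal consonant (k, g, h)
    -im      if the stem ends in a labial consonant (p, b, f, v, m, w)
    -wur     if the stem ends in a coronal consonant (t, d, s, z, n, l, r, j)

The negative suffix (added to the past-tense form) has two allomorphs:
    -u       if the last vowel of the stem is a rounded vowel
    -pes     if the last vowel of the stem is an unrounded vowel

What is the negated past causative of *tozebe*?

tozebejevimpes

Since the last vowel of *tozebe* is /e/ (a front vowel), it takes -jev, giving *tozebejev*.
The causative form *tozebejev* — final consonant /v/ (labial) → -im → *tozebejevim*.
The past-tense form *tozebejevim*: last vowel = /i/, an unrounded vowel → -pes → *tozebejevimpes*.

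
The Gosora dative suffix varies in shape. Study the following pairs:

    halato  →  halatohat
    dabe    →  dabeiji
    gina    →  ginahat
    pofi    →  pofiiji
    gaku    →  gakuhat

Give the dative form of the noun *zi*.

ziiji

The pattern is front/back vowel harmony: -iji when the last vowel of the stem is a front vowel (*dabe*, *pofi*); -hat when the last vowel of the stem is a back vowel (*halato*, *gina*, *gaku*).
*zi*: last vowel = /i/, a front vowel → -iji → *ziiji*.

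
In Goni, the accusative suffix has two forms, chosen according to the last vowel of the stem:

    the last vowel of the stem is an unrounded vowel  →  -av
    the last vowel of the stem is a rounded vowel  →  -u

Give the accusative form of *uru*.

uruu

*uru*: last vowel = /u/, a rounded vowel → -u → *uruu*.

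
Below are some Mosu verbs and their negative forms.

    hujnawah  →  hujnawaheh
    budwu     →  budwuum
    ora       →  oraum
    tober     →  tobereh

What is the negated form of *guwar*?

The alternation tracks the final sound of the stem — -eh when the stem ends in a consonant (*hujnawah*, *tober*); -um when the stem ends in a vowel (*budwu*, *ora*).
*guwar* — final sound /r/ (a consonant) → -eh → *guwareh*.

guwareh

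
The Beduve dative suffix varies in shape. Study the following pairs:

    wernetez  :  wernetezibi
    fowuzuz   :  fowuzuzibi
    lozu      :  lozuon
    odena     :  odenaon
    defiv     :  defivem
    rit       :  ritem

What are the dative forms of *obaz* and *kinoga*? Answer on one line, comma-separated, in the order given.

Looking at the final sound of each stem: -ibi when the stem ends in a sibilant (*wernetez*, *fowuzuz*); -em when the stem ends in a non-sibilant consonant (*defiv*, *rit*); -on when the stem ends in a vowel (*lozu*, *odena*).
The final sound of *obaz* is /z/, which is a sibilant, so the suffix is -ibi, giving *obazibi*.
Since the final sound of *kinoga* is /a/ (a vowel), it takes -on, giving *kinogaon*.

obazibi, kinogaon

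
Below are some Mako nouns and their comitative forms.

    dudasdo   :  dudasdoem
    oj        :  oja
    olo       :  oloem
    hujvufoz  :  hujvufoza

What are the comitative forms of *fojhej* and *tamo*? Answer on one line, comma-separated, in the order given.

fojheja, tamoem

Looking at the final sound of each stem: -a when the stem ends in a consonant (*oj*, *hujvufoz*); -em when the stem ends in a vowel (*dudasdo*, *olo*).
*fojhej*: final sound = /j/, a consonant → -a → *fojheja*.
*tamo* — final sound /o/ (a vowel) → -em → *tamoem*.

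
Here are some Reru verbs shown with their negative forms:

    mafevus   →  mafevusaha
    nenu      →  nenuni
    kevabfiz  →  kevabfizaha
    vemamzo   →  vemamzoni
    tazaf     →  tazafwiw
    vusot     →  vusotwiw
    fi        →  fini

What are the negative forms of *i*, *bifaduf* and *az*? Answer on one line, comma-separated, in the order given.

Looking at the final sound of each stem: -aha when the stem ends in a sibilant (*mafevus*, *kevabfiz*); -wiw when the stem ends in a non-sibilant consonant (*tazaf*, *vusot*); -ni when the stem ends in a vowel (*nenu*, *vemamzo*, *fi*).
The final sound of *i* is /i/, which is a vowel, so the suffix is -ni, giving *ini*.
Since the final sound of *bifaduf* is /f/ (a non-sibilant consonant), it takes -wiw, giving *bifadufwiw*.
*az*: final sound = /z/, a sibilant → -aha → *azaha*.

ini, bifadufwiw, azaha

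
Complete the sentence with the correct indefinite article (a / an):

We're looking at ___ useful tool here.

a

The indefinite article is chosen by the initial *sound* of the following word, not its spelling.
*useful* begins with the sound /juː/ (u pronounced /juː/) — a consonant sound.
So the article is *a*: We're looking at a useful tool here.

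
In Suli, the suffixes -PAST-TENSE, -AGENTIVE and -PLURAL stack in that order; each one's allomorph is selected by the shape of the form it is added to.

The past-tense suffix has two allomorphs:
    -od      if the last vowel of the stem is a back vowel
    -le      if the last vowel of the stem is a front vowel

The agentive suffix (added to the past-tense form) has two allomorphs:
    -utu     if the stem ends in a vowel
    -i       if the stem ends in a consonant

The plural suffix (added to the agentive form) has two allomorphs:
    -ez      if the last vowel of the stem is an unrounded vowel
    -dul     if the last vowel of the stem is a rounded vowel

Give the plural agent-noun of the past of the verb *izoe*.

*izoe*: last vowel = /e/, a front vowel → -le → *izoele*.
The final sound of the past-tense form *izoele* is /e/, which is a vowel, so the agentive suffix is -utu, giving *izoeleutu*.
The last vowel of the agentive form *izoeleutu* is /u/, which is a rounded vowel, so the plural suffix is -dul, giving *izoeleutudul*.

izoeleutudul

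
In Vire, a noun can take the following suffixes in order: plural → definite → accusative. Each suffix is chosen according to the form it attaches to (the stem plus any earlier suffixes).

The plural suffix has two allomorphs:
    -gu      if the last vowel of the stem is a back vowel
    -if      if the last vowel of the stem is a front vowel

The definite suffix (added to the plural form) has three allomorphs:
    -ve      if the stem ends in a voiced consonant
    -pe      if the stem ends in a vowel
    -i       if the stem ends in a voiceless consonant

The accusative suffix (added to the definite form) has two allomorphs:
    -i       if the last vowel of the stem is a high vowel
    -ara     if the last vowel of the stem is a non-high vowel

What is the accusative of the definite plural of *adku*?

adkugupeara

The last vowel of *adku* is /u/, which is a back vowel, so the plural suffix is -gu, giving *adkugu*.
The plural form *adkugu* — final sound /u/ (a vowel) → -pe → *adkugupe*.
The definite form *adkugupe*: last vowel = /e/, a non-high vowel → -ara → *adkugupeara*.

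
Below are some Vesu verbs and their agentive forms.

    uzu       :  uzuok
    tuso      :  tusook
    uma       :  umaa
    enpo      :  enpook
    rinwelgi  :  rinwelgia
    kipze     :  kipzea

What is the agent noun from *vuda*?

The pattern is rounding harmony: -ok when the last vowel of the stem is a rounded vowel (*uzu*, *tuso*, *enpo*); -a when the last vowel of the stem is an unrounded vowel (*uma*, *rinwelgi*, *kipze*).
*vuda*: last vowel = /a/, an unrounded vowel → -a → *vudaa*.

vudaa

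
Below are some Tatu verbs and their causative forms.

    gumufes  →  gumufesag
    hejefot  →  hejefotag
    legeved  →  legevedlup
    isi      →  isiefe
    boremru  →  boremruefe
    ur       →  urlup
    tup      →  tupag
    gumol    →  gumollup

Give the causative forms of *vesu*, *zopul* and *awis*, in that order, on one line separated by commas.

vesuefe, zopullup, awisag

Looking at the final sound of each stem: -ag when the stem ends in a voiceless consonant (*gumufes*, *hejefot*, *tup*); -lup when the stem ends in a voiced consonant (*legeved*, *ur*, *gumol*); -efe when the stem ends in a vowel (*isi*, *boremru*).
*vesu* — final sound /u/ (a vowel) → -efe → *vesuefe*.
Since the final sound of *zopul* is /l/ (a voiced consonant), it takes -lup, giving *zopullup*.
The final sound of *awis* is /s/, which is a voiceless consonant, so the suffix is -ag, giving *awisag*.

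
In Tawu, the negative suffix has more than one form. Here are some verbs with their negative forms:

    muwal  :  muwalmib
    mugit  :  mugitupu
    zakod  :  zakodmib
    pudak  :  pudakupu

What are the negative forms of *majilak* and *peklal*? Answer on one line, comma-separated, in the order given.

majilakupu, peklalmib

The alternation tracks the final consonant of the stem — -upu when the stem ends in a voiceless consonant (*mugit*, *pudak*); -mib when the stem ends in a voiced consonant (*muwal*, *zakod*).
*majilak* — final consonant /k/ (voiceless) → -upu → *majilakupu*.
*peklal* — final consonant /l/ (voiced) → -mib → *peklalmib*.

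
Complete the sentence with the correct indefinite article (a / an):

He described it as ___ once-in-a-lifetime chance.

The indefinite article is chosen by the initial *sound* of the following word, not its spelling.
*once-in-a-lifetime* begins with the sound /wʌ/ (*once* pronounced with initial /w/) — a consonant sound.
So the article is *a*: He described it as a once-in-a-lifetime chance.

a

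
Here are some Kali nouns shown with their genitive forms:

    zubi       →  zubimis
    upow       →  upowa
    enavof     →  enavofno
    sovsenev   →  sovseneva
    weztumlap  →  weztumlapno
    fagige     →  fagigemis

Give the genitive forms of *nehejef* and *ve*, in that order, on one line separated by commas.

nehejefno, vemis

Looking at the final sound of each stem: -no when the stem ends in a voiceless consonant (*enavof*, *weztumlap*); -a when the stem ends in a voiced consonant (*upow*, *sovsenev*); -mis when the stem ends in a vowel (*zubi*, *fagige*).
Since the final sound of *nehejef* is /f/ (a voiceless consonant), it takes -no, giving *nehejefno*.
*ve*: final sound = /e/, a vowel → -mis → *vemis*.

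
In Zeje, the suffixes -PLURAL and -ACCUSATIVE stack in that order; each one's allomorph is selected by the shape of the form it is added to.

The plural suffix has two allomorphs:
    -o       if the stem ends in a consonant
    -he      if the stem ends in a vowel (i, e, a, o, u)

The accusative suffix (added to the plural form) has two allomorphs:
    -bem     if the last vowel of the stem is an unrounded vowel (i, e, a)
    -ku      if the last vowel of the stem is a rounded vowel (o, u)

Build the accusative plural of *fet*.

*fet*: final sound = /t/, a consonant → -o → *feto*.
The last vowel of the plural form *feto* is /o/, which is a rounded vowel, so the accusative suffix is -ku, giving *fetoku*.

fetoku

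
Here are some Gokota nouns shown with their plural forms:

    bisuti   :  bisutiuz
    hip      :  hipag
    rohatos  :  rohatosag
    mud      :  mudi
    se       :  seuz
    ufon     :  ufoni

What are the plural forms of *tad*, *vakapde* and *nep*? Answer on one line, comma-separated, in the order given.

Looking at the final sound of each stem: -ag when the stem ends in a voiceless consonant (*hip*, *rohatos*); -i when the stem ends in a voiced consonant (*mud*, *ufon*); -uz when the stem ends in a vowel (*bisuti*, *se*).
Since the final sound of *tad* is /d/ (a voiced consonant), it takes -i, giving *tadi*.
The final sound of *vakapde* is /e/, which is a vowel, so the suffix is -uz, giving *vakapdeuz*.
Since the final sound of *nep* is /p/ (a voiceless consonant), it takes -ag, giving *nepag*.

tadi, vakapdeuz, nepag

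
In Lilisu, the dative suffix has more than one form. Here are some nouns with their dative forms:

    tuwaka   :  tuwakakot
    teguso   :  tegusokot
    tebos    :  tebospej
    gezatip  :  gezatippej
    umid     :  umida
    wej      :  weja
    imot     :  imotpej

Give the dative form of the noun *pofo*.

pofokot

The alternation tracks the final sound of the stem — -pej when the stem ends in a voiceless consonant (*tebos*, *gezatip*, *imot*); -a when the stem ends in a voiced consonant (*umid*, *wej*); -kot when the stem ends in a vowel (*tuwaka*, *teguso*).
Since the final sound of *pofo* is /o/ (a vowel), it takes -kot, giving *pofokot*.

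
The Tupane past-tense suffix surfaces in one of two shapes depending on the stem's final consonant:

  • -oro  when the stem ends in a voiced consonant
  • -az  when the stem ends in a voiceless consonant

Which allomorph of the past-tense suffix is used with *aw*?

*aw* — final consonant /w/ (voiced) → -oro.

-oro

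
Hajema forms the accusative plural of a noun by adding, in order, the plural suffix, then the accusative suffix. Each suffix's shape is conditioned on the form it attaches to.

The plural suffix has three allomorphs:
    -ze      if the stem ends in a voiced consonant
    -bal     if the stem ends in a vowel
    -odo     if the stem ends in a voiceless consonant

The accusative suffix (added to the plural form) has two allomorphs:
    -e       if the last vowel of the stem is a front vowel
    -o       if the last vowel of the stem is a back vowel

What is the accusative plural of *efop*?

Since the final sound of *efop* is /p/ (a voiceless consonant), it takes -odo, giving *efopodo*.
The plural form *efopodo*: last vowel = /o/, a back vowel → -o → *efopodoo*.

efopodoo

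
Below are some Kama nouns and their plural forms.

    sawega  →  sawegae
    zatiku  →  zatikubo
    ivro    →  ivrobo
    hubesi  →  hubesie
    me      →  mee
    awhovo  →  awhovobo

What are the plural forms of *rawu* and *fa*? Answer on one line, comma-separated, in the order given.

rawubo, fae

Looking at the last vowel of each stem: -bo when the last vowel of the stem is a rounded vowel (*zatiku*, *ivro*, *awhovo*); -e when the last vowel of the stem is an unrounded vowel (*sawega*, *hubesi*, *me*).
*rawu* — last vowel /u/ (a rounded vowel) → -bo → *rawubo*.
*fa*: last vowel = /a/, an unrounded vowel → -e → *fae*.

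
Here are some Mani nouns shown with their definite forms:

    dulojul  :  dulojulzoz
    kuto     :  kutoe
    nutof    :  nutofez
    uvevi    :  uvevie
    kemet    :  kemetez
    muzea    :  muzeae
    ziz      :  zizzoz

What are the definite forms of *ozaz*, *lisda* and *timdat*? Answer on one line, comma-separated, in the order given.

The pattern is voicing of the final sound: -ez when the stem ends in a voiceless consonant (*nutof*, *kemet*); -zoz when the stem ends in a voiced consonant (*dulojul*, *ziz*); -e when the stem ends in a vowel (*kuto*, *uvevi*, *muzea*).
*ozaz* — final sound /z/ (a voiced consonant) → -zoz → *ozazzoz*.
Since the final sound of *lisda* is /a/ (a vowel), it takes -e, giving *lisdae*.
*timdat*: final sound = /t/, a voiceless consonant → -ez → *timdatez*.

ozazzoz, lisdae, timdatez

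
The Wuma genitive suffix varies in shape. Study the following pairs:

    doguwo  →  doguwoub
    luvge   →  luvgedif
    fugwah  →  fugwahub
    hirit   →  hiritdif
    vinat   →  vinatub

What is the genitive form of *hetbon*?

The suffix is conditioned by the last vowel: -dif when the last vowel of the stem is a front vowel (*luvge*, *hirit*); -ub when the last vowel of the stem is a back vowel (*doguwo*, *fugwah*, *vinat*).
*hetbon* — last vowel /o/ (a back vowel) → -ub → *hetbonub*.

hetbonub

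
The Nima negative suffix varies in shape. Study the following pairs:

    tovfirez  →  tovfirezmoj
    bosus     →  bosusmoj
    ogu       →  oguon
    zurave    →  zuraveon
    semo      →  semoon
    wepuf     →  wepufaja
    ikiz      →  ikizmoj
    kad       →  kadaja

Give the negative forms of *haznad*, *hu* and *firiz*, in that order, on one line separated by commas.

haznadaja, huon, firizmoj

The pattern is sibilance of the final sound: -moj when the stem ends in a sibilant (*tovfirez*, *bosus*, *ikiz*); -aja when the stem ends in a non-sibilant consonant (*wepuf*, *kad*); -on when the stem ends in a vowel (*ogu*, *zurave*, *semo*).
*haznad* — final sound /d/ (a non-sibilant consonant) → -aja → *haznadaja*.
Since the final sound of *hu* is /u/ (a vowel), it takes -on, giving *huon*.
*firiz* — final sound /z/ (a sibilant) → -moj → *firizmoj*.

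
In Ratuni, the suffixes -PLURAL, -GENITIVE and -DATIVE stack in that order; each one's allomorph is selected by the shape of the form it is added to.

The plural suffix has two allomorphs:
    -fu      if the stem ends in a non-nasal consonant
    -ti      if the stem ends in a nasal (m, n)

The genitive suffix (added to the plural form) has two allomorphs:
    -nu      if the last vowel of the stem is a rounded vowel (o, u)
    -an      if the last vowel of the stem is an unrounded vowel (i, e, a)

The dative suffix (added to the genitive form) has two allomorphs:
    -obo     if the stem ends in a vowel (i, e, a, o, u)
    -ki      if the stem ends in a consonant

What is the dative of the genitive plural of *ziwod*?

ziwodfunuobo

The final consonant of *ziwod* is /d/, which is non-nasal, so the plural suffix is -fu, giving *ziwodfu*.
The plural form *ziwodfu*: last vowel = /u/, a rounded vowel → -nu → *ziwodfunu*.
Since the final sound of the genitive form *ziwodfunu* is /u/ (a vowel), it takes -obo, giving *ziwodfunuobo*.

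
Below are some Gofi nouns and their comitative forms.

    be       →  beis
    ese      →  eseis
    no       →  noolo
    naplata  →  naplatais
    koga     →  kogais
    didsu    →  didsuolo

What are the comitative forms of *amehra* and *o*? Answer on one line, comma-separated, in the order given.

amehrais, oolo

The alternation tracks the last vowel of the stem — -olo when the last vowel of the stem is a rounded vowel (*no*, *didsu*); -is when the last vowel of the stem is an unrounded vowel (*be*, *ese*, *naplata*, *koga*).
Since the last vowel of *amehra* is /a/ (an unrounded vowel), it takes -is, giving *amehrais*.
*o*: last vowel = /o/, a rounded vowel → -olo → *oolo*.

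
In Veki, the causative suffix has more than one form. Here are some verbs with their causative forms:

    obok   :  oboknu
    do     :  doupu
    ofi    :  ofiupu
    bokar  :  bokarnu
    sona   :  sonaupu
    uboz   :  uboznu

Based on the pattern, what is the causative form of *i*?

iupu

The alternation tracks the final sound of the stem — -nu when the stem ends in a consonant (*obok*, *bokar*, *uboz*); -upu when the stem ends in a vowel (*do*, *ofi*, *sona*).
The final sound of *i* is /i/, which is a vowel, so the suffix is -upu, giving *iupu*.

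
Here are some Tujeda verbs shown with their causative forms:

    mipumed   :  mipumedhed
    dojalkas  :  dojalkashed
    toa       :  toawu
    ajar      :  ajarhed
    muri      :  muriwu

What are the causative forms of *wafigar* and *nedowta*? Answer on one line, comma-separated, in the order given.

wafigarhed, nedowtawu

The alternation tracks the final sound of the stem — -hed when the stem ends in a consonant (*mipumed*, *dojalkas*, *ajar*); -wu when the stem ends in a vowel (*toa*, *muri*).
Since the final sound of *wafigar* is /r/ (a consonant), it takes -hed, giving *wafigarhed*.
Since the final sound of *nedowta* is /a/ (a vowel), it takes -wu, giving *nedowtawu*.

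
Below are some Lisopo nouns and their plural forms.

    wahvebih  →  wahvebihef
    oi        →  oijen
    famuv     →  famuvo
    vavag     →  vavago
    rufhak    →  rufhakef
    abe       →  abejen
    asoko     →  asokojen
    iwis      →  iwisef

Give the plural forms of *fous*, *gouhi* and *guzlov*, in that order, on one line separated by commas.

The suffix is conditioned by the final sound: -ef when the stem ends in a voiceless consonant (*wahvebih*, *rufhak*, *iwis*); -o when the stem ends in a voiced consonant (*famuv*, *vavag*); -jen when the stem ends in a vowel (*oi*, *abe*, *asoko*).
*fous*: final sound = /s/, a voiceless consonant → -ef → *fousef*.
*gouhi* — final sound /i/ (a vowel) → -jen → *gouhijen*.
Since the final sound of *guzlov* is /v/ (a voiced consonant), it takes -o, giving *guzlovo*.

fousef, gouhijen, guzlovo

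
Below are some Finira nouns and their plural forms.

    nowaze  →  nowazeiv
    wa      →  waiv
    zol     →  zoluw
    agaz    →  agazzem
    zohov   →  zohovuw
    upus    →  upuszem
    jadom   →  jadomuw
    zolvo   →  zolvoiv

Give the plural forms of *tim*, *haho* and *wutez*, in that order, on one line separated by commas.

timuw, hahoiv, wutezzem

The suffix is conditioned by the final sound: -zem when the stem ends in a sibilant (*agaz*, *upus*); -uw when the stem ends in a non-sibilant consonant (*zol*, *zohov*, *jadom*); -iv when the stem ends in a vowel (*nowaze*, *wa*, *zolvo*).
*tim* — final sound /m/ (a non-sibilant consonant) → -uw → *timuw*.
*haho*: final sound = /o/, a vowel → -iv → *hahoiv*.
The final sound of *wutez* is /z/, which is a sibilant, so the suffix is -zem, giving *wutezzem*.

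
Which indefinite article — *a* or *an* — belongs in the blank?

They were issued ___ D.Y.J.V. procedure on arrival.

The indefinite article is chosen by the initial *sound* of the following word, not its spelling.
The initialism *D.Y.J.V.* is read letter by letter; the first letter, D, is pronounced /diː/, which begins with a consonant sound.
So the article is *a*: They were issued a D.Y.J.V. procedure on arrival.

a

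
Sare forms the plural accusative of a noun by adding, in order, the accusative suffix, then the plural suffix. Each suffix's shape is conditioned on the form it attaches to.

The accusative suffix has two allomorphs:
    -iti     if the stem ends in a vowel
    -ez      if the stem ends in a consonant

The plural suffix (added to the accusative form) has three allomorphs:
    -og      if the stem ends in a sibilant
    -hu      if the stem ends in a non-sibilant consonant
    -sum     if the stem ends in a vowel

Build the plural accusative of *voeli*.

*voeli* — final sound /i/ (a vowel) → -iti → *voeliiti*.
The accusative form *voeliiti* — final sound /i/ (a vowel) → -sum → *voeliitisum*.

voeliitisum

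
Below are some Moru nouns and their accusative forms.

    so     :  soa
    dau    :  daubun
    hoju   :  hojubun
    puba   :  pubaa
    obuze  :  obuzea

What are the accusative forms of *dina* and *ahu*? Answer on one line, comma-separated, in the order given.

dinaa, ahubun

The alternation tracks the last vowel of the stem — -bun when the last vowel of the stem is a high vowel (*dau*, *hoju*); -a when the last vowel of the stem is a non-high vowel (*so*, *puba*, *obuze*).
*dina*: last vowel = /a/, a non-high vowel → -a → *dinaa*.
The last vowel of *ahu* is /u/, which is a high vowel, so the suffix is -bun, giving *ahubun*.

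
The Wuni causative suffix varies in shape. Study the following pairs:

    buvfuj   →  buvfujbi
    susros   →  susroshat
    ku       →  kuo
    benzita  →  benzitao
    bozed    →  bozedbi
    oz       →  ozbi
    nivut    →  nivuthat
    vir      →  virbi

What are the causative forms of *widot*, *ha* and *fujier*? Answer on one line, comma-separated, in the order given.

widothat, hao, fujierbi

Looking at the final sound of each stem: -hat when the stem ends in a voiceless consonant (*susros*, *nivut*); -bi when the stem ends in a voiced consonant (*buvfuj*, *bozed*, *oz*, *vir*); -o when the stem ends in a vowel (*ku*, *benzita*).
*widot*: final sound = /t/, a voiceless consonant → -hat → *widothat*.
*ha*: final sound = /a/, a vowel → -o → *hao*.
The final sound of *fujier* is /r/, which is a voiced consonant, so the suffix is -bi, giving *fujierbi*.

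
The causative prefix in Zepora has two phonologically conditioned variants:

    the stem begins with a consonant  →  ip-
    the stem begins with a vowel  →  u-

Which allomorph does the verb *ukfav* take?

Since the first sound of *ukfav* is /u/ (a vowel), it takes u-.

u-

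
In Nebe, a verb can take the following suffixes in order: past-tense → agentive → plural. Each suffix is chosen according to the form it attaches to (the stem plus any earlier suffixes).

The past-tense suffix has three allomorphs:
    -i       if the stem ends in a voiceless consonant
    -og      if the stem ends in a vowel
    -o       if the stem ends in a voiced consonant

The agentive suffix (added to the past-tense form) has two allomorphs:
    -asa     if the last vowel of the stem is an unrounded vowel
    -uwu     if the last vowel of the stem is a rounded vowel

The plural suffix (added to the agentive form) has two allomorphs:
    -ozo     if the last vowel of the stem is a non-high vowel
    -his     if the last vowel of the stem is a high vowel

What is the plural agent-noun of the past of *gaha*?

gahaoguwuhis

*gaha* — final sound /a/ (a vowel) → -og → *gahaog*.
The past-tense form *gahaog* — last vowel /o/ (a rounded vowel) → -uwu → *gahaoguwu*.
The agentive form *gahaoguwu* — last vowel /u/ (a high vowel) → -his → *gahaoguwuhis*.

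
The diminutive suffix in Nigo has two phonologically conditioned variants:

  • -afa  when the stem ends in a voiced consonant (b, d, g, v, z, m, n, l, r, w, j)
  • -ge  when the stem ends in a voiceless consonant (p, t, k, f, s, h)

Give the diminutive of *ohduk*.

ohdukge

*ohduk* — final consonant /k/ (voiceless) → -ge → *ohdukge*.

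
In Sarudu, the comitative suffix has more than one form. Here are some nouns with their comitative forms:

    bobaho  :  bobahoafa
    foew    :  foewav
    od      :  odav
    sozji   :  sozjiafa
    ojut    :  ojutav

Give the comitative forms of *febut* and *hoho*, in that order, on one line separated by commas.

The alternation tracks the final sound of the stem — -av when the stem ends in a consonant (*foew*, *od*, *ojut*); -afa when the stem ends in a vowel (*bobaho*, *sozji*).
*febut* — final sound /t/ (a consonant) → -av → *febutav*.
*hoho* — final sound /o/ (a vowel) → -afa → *hohoafa*.

febutav, hohoafa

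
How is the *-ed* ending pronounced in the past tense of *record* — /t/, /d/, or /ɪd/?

The stem *record* ends in /t/ or /d/.
The -ed suffix is realized as /ɪd/ after /t, d/; as /t/ after other voiceless consonants; and as /d/ after other voiced sounds.
So -ed on *record* is pronounced /ɪd/.

/ɪd/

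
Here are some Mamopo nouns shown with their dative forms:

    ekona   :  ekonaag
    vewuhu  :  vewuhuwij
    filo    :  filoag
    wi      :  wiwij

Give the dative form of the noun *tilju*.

The pattern is height harmony: -wij when the last vowel of the stem is a high vowel (*vewuhu*, *wi*); -ag when the last vowel of the stem is a non-high vowel (*ekona*, *filo*).
The last vowel of *tilju* is /u/, which is a high vowel, so the suffix is -wij, giving *tiljuwij*.

tiljuwij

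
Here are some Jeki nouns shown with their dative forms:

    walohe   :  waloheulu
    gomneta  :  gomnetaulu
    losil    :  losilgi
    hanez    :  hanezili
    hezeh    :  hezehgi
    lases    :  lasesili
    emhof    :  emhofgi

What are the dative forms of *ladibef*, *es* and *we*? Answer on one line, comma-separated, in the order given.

The suffix is conditioned by the final sound: -ili when the stem ends in a sibilant (*hanez*, *lases*); -gi when the stem ends in a non-sibilant consonant (*losil*, *hezeh*, *emhof*); -ulu when the stem ends in a vowel (*walohe*, *gomneta*).
*ladibef*: final sound = /f/, a non-sibilant consonant → -gi → *ladibefgi*.
Since the final sound of *es* is /s/ (a sibilant), it takes -ili, giving *esili*.
*we*: final sound = /e/, a vowel → -ulu → *weulu*.

ladibefgi, esili, weulu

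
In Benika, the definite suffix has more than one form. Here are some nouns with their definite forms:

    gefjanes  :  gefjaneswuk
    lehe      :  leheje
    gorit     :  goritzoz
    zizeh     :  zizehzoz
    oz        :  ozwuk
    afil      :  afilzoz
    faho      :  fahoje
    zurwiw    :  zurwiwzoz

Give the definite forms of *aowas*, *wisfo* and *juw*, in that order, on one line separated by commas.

aowaswuk, wisfoje, juwzoz

The alternation tracks the final sound of the stem — -wuk when the stem ends in a sibilant (*gefjanes*, *oz*); -zoz when the stem ends in a non-sibilant consonant (*gorit*, *zizeh*, *afil*, *zurwiw*); -je when the stem ends in a vowel (*lehe*, *faho*).
*aowas* — final sound /s/ (a sibilant) → -wuk → *aowaswuk*.
*wisfo*: final sound = /o/, a vowel → -je → *wisfoje*.
The final sound of *juw* is /w/, which is a non-sibilant consonant, so the suffix is -zoz, giving *juwzoz*.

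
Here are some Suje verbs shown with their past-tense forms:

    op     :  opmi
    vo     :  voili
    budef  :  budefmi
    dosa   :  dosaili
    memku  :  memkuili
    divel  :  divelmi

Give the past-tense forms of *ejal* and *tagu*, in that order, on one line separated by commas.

The suffix is conditioned by the final sound: -mi when the stem ends in a consonant (*op*, *budef*, *divel*); -ili when the stem ends in a vowel (*vo*, *dosa*, *memku*).
*ejal* — final sound /l/ (a consonant) → -mi → *ejalmi*.
*tagu* — final sound /u/ (a vowel) → -ili → *taguili*.

ejalmi, taguili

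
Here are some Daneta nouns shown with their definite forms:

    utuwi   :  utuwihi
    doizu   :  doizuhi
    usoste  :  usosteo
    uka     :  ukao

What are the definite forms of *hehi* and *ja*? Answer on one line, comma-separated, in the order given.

The alternation tracks the last vowel of the stem — -hi when the last vowel of the stem is a high vowel (*utuwi*, *doizu*); -o when the last vowel of the stem is a non-high vowel (*usoste*, *uka*).
The last vowel of *hehi* is /i/, which is a high vowel, so the suffix is -hi, giving *hehihi*.
*ja* — last vowel /a/ (a non-high vowel) → -o → *jao*.

hehihi, jao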